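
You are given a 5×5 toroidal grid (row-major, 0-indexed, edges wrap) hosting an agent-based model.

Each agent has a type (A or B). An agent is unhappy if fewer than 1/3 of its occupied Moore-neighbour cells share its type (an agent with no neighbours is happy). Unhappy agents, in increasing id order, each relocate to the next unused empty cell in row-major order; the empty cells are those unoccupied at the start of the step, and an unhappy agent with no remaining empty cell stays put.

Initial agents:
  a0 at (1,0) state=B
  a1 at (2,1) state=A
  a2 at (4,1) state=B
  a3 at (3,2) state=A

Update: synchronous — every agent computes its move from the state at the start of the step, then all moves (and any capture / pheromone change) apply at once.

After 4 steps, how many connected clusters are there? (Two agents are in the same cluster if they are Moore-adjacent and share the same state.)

t=1: a0@(0,0):B a1@(2,1):A a2@(0,1):B a3@(3,2):A
t=2: (unchanged — steady state)

2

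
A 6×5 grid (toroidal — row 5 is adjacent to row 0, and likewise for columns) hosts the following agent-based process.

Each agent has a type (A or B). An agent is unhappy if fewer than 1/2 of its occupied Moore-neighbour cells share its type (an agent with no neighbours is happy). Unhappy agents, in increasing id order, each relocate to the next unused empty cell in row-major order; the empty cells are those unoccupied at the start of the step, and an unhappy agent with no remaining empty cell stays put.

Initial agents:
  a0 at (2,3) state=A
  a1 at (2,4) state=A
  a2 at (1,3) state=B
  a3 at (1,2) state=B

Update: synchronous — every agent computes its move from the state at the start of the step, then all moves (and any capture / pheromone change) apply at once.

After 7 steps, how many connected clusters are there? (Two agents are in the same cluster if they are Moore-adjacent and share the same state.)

t=1: a0@(0,0):A a1@(2,4):A a2@(0,1):B a3@(1,2):B
t=2: a0@(0,2):A a1@(2,4):A a2@(0,1):B a3@(1,2):B
t=3: a0@(0,0):A a1@(2,4):A a2@(0,1):B a3@(1,2):B
t=4: a0@(0,2):A a1@(2,4):A a2@(0,1):B a3@(1,2):B
t=5: a0@(0,0):A a1@(2,4):A a2@(0,1):B a3@(1,2):B
t=6: a0@(0,2):A a1@(2,4):A a2@(0,1):B a3@(1,2):B
t=7: a0@(0,0):A a1@(2,4):A a2@(0,1):B a3@(1,2):B

3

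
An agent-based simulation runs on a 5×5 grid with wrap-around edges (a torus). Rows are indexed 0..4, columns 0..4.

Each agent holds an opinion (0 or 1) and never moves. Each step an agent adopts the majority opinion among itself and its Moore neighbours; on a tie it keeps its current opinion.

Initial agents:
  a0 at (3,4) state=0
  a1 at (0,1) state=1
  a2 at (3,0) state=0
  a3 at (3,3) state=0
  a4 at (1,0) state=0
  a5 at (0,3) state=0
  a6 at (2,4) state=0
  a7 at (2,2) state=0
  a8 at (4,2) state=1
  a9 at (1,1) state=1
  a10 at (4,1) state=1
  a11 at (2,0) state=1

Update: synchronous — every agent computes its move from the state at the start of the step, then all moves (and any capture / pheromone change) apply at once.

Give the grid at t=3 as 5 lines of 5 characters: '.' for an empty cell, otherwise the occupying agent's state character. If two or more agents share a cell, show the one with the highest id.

t=1: a0@(3,4):0 a1@(0,1):1 a2@(3,0):0 a3@(3,3):0 a4@(1,0):1 a5@(0,3):0 a6@(2,4):0 a7@(2,2):0 a8@(4,2):1 a9@(1,1):1 a10@(4,1):1 a11@(2,0):0
t=2: (unchanged — steady state)

.1.0.
11...
0.0.0
0..00
.11..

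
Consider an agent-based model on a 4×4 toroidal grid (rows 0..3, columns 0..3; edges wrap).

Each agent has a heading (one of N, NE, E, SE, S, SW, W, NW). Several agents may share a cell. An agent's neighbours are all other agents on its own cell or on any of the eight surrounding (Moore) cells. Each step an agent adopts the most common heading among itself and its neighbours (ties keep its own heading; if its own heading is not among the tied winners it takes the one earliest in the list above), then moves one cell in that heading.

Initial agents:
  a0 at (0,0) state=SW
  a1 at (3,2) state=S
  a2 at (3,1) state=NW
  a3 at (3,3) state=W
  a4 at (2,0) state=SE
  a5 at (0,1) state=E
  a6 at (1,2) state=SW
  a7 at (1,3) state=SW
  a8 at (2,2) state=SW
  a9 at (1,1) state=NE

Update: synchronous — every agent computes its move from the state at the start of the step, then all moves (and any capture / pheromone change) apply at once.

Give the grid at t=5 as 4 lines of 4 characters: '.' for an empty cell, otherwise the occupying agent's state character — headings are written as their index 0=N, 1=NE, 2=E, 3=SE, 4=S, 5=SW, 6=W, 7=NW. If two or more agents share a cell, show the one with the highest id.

5.5.
5..5
555.
.5..

t=1: a0@(1,3):SW a1@(0,2):S a2@(0,0):SW a3@(0,2):SW a4@(3,1):SE a5@(1,0):SW a6@(2,1):SW a7@(2,2):SW a8@(3,1):SW a9@(2,0):SW
t=2: a0@(2,2):SW a1@(1,1):SW a2@(1,3):SW a3@(1,1):SW a4@(0,0):SW a5@(2,3):SW a6@(3,0):SW a7@(3,1):SW a8@(0,0):SW a9@(3,3):SW
t=3: a0@(3,1):SW a1@(2,0):SW a2@(2,2):SW a3@(2,0):SW a4@(1,3):SW a5@(3,2):SW a6@(0,3):SW a7@(0,0):SW a8@(1,3):SW a9@(0,2):SW
t=4: a0@(0,0):SW a1@(3,3):SW a2@(3,1):SW a3@(3,3):SW a4@(2,2):SW a5@(0,1):SW a6@(1,2):SW a7@(1,3):SW a8@(2,2):SW a9@(1,1):SW
t=5: a0@(1,3):SW a1@(0,2):SW a2@(0,0):SW a3@(0,2):SW a4@(3,1):SW a5@(1,0):SW a6@(2,1):SW a7@(2,2):SW a8@(3,1):SW a9@(2,0):SW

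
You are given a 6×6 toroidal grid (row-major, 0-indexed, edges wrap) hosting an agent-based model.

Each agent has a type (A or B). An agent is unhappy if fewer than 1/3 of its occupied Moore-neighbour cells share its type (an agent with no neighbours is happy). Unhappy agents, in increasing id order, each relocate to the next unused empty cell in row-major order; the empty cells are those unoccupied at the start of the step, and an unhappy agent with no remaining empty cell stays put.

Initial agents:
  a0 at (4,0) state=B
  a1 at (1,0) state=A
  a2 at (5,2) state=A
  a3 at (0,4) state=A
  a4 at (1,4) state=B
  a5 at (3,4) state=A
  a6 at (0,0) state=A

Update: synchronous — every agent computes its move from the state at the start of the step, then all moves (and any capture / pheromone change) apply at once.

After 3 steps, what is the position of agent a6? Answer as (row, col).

t=1: a0@(4,0):B a1@(1,0):A a2@(5,2):A a3@(0,1):A a4@(0,2):B a5@(3,4):A a6@(0,0):A
t=2: a0@(4,0):B a1@(1,0):A a2@(5,2):A a3@(0,1):A a4@(0,3):B a5@(3,4):A a6@(0,0):A
t=3: a0@(4,0):B a1@(1,0):A a2@(5,2):A a3@(0,1):A a4@(0,2):B a5@(3,4):A a6@(0,0):A

(0, 0)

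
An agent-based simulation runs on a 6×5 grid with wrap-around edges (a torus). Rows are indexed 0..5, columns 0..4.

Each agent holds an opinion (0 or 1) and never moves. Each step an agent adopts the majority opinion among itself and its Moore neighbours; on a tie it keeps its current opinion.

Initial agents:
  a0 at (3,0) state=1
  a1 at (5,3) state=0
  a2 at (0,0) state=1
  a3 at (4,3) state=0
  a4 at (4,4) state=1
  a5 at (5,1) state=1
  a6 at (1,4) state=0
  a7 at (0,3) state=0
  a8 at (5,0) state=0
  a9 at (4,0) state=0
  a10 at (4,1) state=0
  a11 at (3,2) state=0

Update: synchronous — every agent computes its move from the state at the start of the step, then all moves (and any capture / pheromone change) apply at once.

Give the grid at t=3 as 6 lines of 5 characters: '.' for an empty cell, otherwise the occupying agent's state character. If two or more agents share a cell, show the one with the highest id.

t=1: a0@(3,0):1 a1@(5,3):0 a2@(0,0):1 a3@(4,3):0 a4@(4,4):0 a5@(5,1):0 a6@(1,4):0 a7@(0,3):0 a8@(5,0):0 a9@(4,0):0 a10@(4,1):0 a11@(3,2):0
t=2: a0@(3,0):0 a1@(5,3):0 a2@(0,0):0 a3@(4,3):0 a4@(4,4):0 a5@(5,1):0 a6@(1,4):0 a7@(0,3):0 a8@(5,0):0 a9@(4,0):0 a10@(4,1):0 a11@(3,2):0
t=3: (unchanged — steady state)

0..0.
....0
.....
0.0..
00.00
00.0.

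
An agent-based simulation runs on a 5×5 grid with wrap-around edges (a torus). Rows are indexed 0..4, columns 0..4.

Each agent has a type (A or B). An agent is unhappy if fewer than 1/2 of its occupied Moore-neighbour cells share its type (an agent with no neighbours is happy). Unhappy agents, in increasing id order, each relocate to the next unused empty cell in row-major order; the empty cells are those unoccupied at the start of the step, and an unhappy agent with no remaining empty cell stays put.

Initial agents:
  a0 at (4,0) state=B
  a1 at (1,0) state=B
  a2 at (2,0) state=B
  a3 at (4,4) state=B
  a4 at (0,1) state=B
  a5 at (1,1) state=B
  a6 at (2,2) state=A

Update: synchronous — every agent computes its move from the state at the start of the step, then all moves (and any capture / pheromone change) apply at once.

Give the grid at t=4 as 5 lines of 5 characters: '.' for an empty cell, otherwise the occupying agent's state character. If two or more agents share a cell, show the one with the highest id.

t=1: a0@(4,0):B a1@(1,0):B a2@(2,0):B a3@(4,4):B a4@(0,1):B a5@(1,1):B a6@(0,0):A
t=2: a0@(4,0):B a1@(1,0):B a2@(2,0):B a3@(4,4):B a4@(0,1):B a5@(1,1):B a6@(0,2):A
t=3: a0@(4,0):B a1@(1,0):B a2@(2,0):B a3@(4,4):B a4@(0,1):B a5@(1,1):B a6@(0,0):A
t=4: a0@(4,0):B a1@(1,0):B a2@(2,0):B a3@(4,4):B a4@(0,1):B a5@(1,1):B a6@(0,2):A

.BA..
BB...
B....
.....
B...B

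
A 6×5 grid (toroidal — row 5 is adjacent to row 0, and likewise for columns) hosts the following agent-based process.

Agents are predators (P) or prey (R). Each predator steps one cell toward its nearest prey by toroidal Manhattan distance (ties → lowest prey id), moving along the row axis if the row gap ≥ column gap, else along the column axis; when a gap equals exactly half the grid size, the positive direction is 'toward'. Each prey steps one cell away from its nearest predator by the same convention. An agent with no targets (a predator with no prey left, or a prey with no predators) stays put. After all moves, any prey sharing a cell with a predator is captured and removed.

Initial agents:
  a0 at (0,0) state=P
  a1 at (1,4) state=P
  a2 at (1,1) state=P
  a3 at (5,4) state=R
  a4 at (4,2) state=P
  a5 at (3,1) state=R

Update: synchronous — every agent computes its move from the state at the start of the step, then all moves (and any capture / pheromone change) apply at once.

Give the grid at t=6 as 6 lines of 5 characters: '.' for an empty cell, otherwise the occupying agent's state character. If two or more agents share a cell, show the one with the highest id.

t=1: a0@(5,0):P a1@(0,4):P a2@(2,1):P a3@(4,4):R a4@(3,2):P a5@(4,1):R
t=2: a0@(4,0):P a1@(5,4):P a2@(3,1):P a3@(3,4):R a4@(4,2):P
t=3: a0@(3,0):P a1@(4,4):P a2@(3,0):P a3@(2,4):R a4@(4,3):P
t=4: a0@(2,0):P a1@(3,4):P a2@(2,0):P a3@(1,4):R a4@(3,3):P
t=5: a0@(1,0):P a1@(2,4):P a2@(1,0):P a3@(0,4):R a4@(2,3):P
t=6: a0@(0,0):P a1@(1,4):P a2@(0,0):P a3@(5,4):R a4@(1,3):P

P....
...PP
.....
.....
.....
....R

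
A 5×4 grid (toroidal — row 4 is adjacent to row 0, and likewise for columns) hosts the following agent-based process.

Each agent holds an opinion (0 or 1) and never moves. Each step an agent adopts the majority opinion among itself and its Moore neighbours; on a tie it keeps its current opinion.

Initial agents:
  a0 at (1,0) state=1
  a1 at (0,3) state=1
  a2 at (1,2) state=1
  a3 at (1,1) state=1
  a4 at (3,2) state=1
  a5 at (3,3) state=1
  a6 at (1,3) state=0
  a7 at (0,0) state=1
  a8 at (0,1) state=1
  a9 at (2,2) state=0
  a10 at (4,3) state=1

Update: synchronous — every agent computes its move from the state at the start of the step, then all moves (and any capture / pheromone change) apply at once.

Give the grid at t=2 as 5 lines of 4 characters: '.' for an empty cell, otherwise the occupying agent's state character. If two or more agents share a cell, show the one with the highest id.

11.1
1111
..1.
..11
...1

t=1: a0@(1,0):1 a1@(0,3):1 a2@(1,2):1 a3@(1,1):1 a4@(3,2):1 a5@(3,3):1 a6@(1,3):1 a7@(0,0):1 a8@(0,1):1 a9@(2,2):1 a10@(4,3):1
t=2: (unchanged — steady state)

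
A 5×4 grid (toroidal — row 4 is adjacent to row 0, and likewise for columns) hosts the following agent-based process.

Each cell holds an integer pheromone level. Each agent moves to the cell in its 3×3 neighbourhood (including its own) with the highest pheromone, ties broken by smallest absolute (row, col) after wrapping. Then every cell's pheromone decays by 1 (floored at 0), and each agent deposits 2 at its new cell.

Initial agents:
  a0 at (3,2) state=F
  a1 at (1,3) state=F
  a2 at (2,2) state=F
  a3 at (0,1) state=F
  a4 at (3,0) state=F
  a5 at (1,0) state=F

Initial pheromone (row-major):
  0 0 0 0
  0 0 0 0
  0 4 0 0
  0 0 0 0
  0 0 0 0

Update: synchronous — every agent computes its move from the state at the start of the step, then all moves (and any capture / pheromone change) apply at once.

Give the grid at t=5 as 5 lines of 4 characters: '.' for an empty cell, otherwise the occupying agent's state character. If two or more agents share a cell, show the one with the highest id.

F...
....
.F..
....
....

t=1: a0@(2,1) a1@(0,0) a2@(2,1) a3@(0,0) a4@(2,1) a5@(2,1) | pheromone: 4 0 0 0 / 0 0 0 0 / 0 11 0 0 / 0 0 0 0 / 0 0 0 0
t=2: a0@(2,1) a1@(0,0) a2@(2,1) a3@(0,0) a4@(2,1) a5@(2,1) | pheromone: 7 0 0 0 / 0 0 0 0 / 0 18 0 0 / 0 0 0 0 / 0 0 0 0
t=3: a0@(2,1) a1@(0,0) a2@(2,1) a3@(0,0) a4@(2,1) a5@(2,1) | pheromone: 10 0 0 0 / 0 0 0 0 / 0 25 0 0 / 0 0 0 0 / 0 0 0 0
t=4: a0@(2,1) a1@(0,0) a2@(2,1) a3@(0,0) a4@(2,1) a5@(2,1) | pheromone: 13 0 0 0 / 0 0 0 0 / 0 32 0 0 / 0 0 0 0 / 0 0 0 0
t=5: a0@(2,1) a1@(0,0) a2@(2,1) a3@(0,0) a4@(2,1) a5@(2,1) | pheromone: 16 0 0 0 / 0 0 0 0 / 0 39 0 0 / 0 0 0 0 / 0 0 0 0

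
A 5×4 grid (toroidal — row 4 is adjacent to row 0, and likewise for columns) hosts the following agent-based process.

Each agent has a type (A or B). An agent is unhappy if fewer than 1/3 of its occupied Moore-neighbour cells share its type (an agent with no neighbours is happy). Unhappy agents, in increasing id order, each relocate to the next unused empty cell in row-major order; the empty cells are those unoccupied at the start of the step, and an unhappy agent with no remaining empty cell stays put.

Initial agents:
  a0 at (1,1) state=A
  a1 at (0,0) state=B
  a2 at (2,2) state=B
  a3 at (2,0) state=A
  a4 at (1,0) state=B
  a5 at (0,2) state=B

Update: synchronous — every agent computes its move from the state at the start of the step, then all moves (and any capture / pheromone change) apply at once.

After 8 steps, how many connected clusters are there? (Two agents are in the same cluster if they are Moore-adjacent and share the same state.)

2

t=1: a0@(0,1):A a1@(0,0):B a2@(0,3):B a3@(2,0):A a4@(1,0):B a5@(1,2):B
t=2: a0@(0,2):A a1@(0,0):B a2@(0,3):B a3@(1,1):A a4@(1,0):B a5@(1,2):B
t=3: a0@(0,2):A a1@(0,0):B a2@(0,3):B a3@(0,1):A a4@(1,0):B a5@(1,2):B
t=4: a0@(0,2):A a1@(0,0):B a2@(0,3):B a3@(1,1):A a4@(1,0):B a5@(1,2):B
t=5: a0@(0,2):A a1@(0,0):B a2@(0,3):B a3@(0,1):A a4@(1,0):B a5@(1,2):B
t=6: a0@(0,2):A a1@(0,0):B a2@(0,3):B a3@(1,1):A a4@(1,0):B a5@(1,2):B
t=7: a0@(0,2):A a1@(0,0):B a2@(0,3):B a3@(0,1):A a4@(1,0):B a5@(1,2):B
t=8: a0@(0,2):A a1@(0,0):B a2@(0,3):B a3@(1,1):A a4@(1,0):B a5@(1,2):B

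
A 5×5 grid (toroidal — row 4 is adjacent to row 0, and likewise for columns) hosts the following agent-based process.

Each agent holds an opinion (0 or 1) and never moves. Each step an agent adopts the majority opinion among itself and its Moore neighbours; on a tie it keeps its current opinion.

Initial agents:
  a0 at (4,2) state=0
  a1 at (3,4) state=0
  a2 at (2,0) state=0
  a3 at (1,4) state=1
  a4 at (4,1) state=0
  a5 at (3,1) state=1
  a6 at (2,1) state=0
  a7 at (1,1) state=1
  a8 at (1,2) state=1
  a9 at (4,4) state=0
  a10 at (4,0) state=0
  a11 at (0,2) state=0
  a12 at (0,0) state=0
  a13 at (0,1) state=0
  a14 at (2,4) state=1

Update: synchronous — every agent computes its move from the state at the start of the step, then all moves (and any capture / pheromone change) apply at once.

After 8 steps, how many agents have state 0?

13

t=1: a0@(4,2):0 a1@(3,4):0 a2@(2,0):1 a3@(1,4):1 a4@(4,1):0 a5@(3,1):0 a6@(2,1):1 a7@(1,1):0 a8@(1,2):0 a9@(4,4):0 a10@(4,0):0 a11@(0,2):0 a12@(0,0):0 a13@(0,1):0 a14@(2,4):1
t=2: a0@(4,2):0 a1@(3,4):0 a2@(2,0):1 a3@(1,4):1 a4@(4,1):0 a5@(3,1):0 a6@(2,1):0 a7@(1,1):0 a8@(1,2):0 a9@(4,4):0 a10@(4,0):0 a11@(0,2):0 a12@(0,0):0 a13@(0,1):0 a14@(2,4):1
t=3: a0@(4,2):0 a1@(3,4):0 a2@(2,0):0 a3@(1,4):1 a4@(4,1):0 a5@(3,1):0 a6@(2,1):0 a7@(1,1):0 a8@(1,2):0 a9@(4,4):0 a10@(4,0):0 a11@(0,2):0 a12@(0,0):0 a13@(0,1):0 a14@(2,4):1
t=4: (unchanged — steady state)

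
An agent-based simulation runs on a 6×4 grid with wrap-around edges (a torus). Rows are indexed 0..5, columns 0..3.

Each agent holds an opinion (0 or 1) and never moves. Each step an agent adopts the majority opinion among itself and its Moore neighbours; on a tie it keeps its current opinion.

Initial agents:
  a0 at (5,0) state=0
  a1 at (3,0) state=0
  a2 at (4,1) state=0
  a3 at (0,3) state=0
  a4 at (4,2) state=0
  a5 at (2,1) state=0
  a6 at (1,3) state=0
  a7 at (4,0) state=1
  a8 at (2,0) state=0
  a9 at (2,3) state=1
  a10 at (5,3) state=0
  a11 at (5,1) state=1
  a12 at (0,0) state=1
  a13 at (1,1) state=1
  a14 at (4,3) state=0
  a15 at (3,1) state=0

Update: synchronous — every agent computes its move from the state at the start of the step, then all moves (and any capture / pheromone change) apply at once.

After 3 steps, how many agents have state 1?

0

t=1: a0@(5,0):0 a1@(3,0):0 a2@(4,1):0 a3@(0,3):0 a4@(4,2):0 a5@(2,1):0 a6@(1,3):0 a7@(4,0):0 a8@(2,0):0 a9@(2,3):0 a10@(5,3):0 a11@(5,1):1 a12@(0,0):0 a13@(1,1):1 a14@(4,3):0 a15@(3,1):0
t=2: a0@(5,0):0 a1@(3,0):0 a2@(4,1):0 a3@(0,3):0 a4@(4,2):0 a5@(2,1):0 a6@(1,3):0 a7@(4,0):0 a8@(2,0):0 a9@(2,3):0 a10@(5,3):0 a11@(5,1):0 a12@(0,0):0 a13@(1,1):0 a14@(4,3):0 a15@(3,1):0
t=3: (unchanged — steady state)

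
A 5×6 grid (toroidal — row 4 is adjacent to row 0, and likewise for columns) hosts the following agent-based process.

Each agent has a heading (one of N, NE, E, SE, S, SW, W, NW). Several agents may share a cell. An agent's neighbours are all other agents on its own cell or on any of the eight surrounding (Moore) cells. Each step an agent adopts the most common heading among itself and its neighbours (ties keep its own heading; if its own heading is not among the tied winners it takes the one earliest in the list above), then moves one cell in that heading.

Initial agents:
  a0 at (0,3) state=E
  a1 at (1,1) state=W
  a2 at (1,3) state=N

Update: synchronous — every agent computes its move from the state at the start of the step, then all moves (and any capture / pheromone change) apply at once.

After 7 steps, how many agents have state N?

1

t=1: a0@(0,4):E a1@(1,0):W a2@(0,3):N
t=2: a0@(0,5):E a1@(1,5):W a2@(4,3):N
t=3: a0@(0,0):E a1@(1,4):W a2@(3,3):N
t=4: a0@(0,1):E a1@(1,3):W a2@(2,3):N
t=5: a0@(0,2):E a1@(1,2):W a2@(1,3):N
t=6: a0@(0,3):E a1@(1,1):W a2@(0,3):N
t=7: a0@(0,4):E a1@(1,0):W a2@(4,3):N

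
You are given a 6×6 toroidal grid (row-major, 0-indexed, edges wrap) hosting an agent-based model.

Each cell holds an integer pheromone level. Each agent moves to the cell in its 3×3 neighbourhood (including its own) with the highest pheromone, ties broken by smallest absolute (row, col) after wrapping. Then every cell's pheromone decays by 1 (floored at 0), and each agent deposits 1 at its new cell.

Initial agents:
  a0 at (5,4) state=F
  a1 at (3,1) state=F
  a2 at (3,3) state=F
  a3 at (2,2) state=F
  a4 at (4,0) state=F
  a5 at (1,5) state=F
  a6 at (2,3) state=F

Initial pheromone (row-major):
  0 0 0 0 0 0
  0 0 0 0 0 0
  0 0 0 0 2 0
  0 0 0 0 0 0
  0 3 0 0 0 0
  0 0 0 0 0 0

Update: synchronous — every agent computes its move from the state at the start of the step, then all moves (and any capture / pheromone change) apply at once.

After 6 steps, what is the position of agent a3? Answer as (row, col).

(1, 1)

t=1: a0@(0,3) a1@(4,1) a2@(2,4) a3@(1,1) a4@(4,1) a5@(2,4) a6@(2,4) | pheromone: 0 0 0 1 0 0 / 0 1 0 0 0 0 / 0 0 0 0 4 0 / 0 0 0 0 0 0 / 0 4 0 0 0 0 / 0 0 0 0 0 0
t=2: a0@(0,3) a1@(4,1) a2@(2,4) a3@(1,1) a4@(4,1) a5@(2,4) a6@(2,4) | pheromone: 0 0 0 1 0 0 / 0 1 0 0 0 0 / 0 0 0 0 6 0 / 0 0 0 0 0 0 / 0 5 0 0 0 0 / 0 0 0 0 0 0
t=3: a0@(0,3) a1@(4,1) a2@(2,4) a3@(1,1) a4@(4,1) a5@(2,4) a6@(2,4) | pheromone: 0 0 0 1 0 0 / 0 1 0 0 0 0 / 0 0 0 0 8 0 / 0 0 0 0 0 0 / 0 6 0 0 0 0 / 0 0 0 0 0 0
t=4: a0@(0,3) a1@(4,1) a2@(2,4) a3@(1,1) a4@(4,1) a5@(2,4) a6@(2,4) | pheromone: 0 0 0 1 0 0 / 0 1 0 0 0 0 / 0 0 0 0 10 0 / 0 0 0 0 0 0 / 0 7 0 0 0 0 / 0 0 0 0 0 0
t=5: a0@(0,3) a1@(4,1) a2@(2,4) a3@(1,1) a4@(4,1) a5@(2,4) a6@(2,4) | pheromone: 0 0 0 1 0 0 / 0 1 0 0 0 0 / 0 0 0 0 12 0 / 0 0 0 0 0 0 / 0 8 0 0 0 0 / 0 0 0 0 0 0
t=6: a0@(0,3) a1@(4,1) a2@(2,4) a3@(1,1) a4@(4,1) a5@(2,4) a6@(2,4) | pheromone: 0 0 0 1 0 0 / 0 1 0 0 0 0 / 0 0 0 0 14 0 / 0 0 0 0 0 0 / 0 9 0 0 0 0 / 0 0 0 0 0 0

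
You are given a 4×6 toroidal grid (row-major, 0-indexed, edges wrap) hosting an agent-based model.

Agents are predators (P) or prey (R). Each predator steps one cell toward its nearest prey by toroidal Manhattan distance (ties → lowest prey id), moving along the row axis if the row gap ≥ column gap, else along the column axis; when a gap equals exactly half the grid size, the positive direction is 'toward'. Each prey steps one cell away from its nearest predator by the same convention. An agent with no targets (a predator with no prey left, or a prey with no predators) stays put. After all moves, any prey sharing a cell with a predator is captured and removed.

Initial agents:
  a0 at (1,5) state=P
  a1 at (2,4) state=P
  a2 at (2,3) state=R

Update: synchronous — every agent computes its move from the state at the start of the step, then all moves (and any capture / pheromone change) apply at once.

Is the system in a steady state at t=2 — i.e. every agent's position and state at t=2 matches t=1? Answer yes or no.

t=1: a0@(1,4):P a1@(2,3):P a2@(2,2):R
t=2: a0@(1,3):P a1@(2,2):P a2@(2,1):R

no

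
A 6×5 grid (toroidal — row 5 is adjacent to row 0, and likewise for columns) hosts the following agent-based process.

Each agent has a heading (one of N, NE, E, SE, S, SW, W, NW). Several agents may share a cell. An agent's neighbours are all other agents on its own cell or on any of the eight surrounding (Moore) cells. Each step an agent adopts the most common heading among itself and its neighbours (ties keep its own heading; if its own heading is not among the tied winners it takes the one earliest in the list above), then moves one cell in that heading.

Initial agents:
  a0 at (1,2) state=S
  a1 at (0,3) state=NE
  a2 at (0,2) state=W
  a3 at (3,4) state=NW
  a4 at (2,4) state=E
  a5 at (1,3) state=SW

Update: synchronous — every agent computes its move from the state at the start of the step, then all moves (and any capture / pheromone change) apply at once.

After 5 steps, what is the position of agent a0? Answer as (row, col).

t=1: a0@(2,2):S a1@(5,4):NE a2@(0,1):W a3@(2,3):NW a4@(2,0):E a5@(2,2):SW
t=2: a0@(3,2):S a1@(4,0):NE a2@(0,0):W a3@(1,2):NW a4@(2,1):E a5@(3,1):SW
t=3: a0@(4,2):S a1@(3,1):NE a2@(0,4):W a3@(0,1):NW a4@(2,2):E a5@(4,0):SW
t=4: a0@(5,2):S a1@(2,2):NE a2@(0,3):W a3@(5,0):NW a4@(2,3):E a5@(5,4):SW
t=5: a0@(0,2):S a1@(1,3):NE a2@(0,2):W a3@(4,4):NW a4@(2,4):E a5@(0,3):SW

(0, 2)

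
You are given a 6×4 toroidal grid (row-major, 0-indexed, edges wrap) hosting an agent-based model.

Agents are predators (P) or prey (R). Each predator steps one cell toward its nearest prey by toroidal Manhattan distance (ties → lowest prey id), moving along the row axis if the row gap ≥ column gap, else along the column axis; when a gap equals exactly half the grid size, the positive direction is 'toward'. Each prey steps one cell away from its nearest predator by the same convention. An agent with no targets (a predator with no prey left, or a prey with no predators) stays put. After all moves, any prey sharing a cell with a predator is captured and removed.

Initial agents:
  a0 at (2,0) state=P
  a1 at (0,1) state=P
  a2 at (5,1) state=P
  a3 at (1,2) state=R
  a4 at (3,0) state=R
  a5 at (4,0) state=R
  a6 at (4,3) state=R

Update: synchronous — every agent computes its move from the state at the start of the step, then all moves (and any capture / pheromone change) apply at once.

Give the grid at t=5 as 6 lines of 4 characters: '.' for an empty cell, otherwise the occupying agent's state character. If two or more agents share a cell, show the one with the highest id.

..R.
P...
R...
R..R
....
.P..

t=1: a0@(3,0):P a1@(1,1):P a2@(4,1):P a3@(2,2):R a4@(4,0):R a5@(5,0):R a6@(5,3):R
t=2: a0@(4,0):P a1@(2,1):P a2@(4,0):P a3@(3,2):R a4@(5,0):R a5@(0,0):R a6@(0,3):R
t=3: a0@(5,0):P a1@(3,1):P a2@(5,0):P a3@(4,2):R a4@(0,0):R a5@(1,0):R a6@(1,3):R
t=4: a0@(0,0):P a1@(4,1):P a2@(0,0):P a3@(5,2):R a4@(1,0):R a5@(2,0):R a6@(2,3):R
t=5: a0@(1,0):P a1@(5,1):P a2@(1,0):P a3@(0,2):R a4@(2,0):R a5@(3,0):R a6@(3,3):R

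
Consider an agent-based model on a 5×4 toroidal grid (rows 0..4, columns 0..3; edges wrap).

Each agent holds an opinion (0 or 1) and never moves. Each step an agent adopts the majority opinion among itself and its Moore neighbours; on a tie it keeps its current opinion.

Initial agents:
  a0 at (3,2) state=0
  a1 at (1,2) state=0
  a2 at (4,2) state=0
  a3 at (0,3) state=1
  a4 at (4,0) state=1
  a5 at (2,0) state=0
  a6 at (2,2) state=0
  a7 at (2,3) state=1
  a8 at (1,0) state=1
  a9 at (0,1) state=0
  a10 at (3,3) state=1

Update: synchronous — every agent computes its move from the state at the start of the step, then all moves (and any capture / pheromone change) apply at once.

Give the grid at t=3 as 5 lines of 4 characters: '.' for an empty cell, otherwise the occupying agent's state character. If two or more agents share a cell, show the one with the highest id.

t=1: a0@(3,2):0 a1@(1,2):0 a2@(4,2):0 a3@(0,3):1 a4@(4,0):1 a5@(2,0):1 a6@(2,2):0 a7@(2,3):0 a8@(1,0):1 a9@(0,1):0 a10@(3,3):0
t=2: (unchanged — steady state)

.0.1
1.0.
1.00
..00
1.0.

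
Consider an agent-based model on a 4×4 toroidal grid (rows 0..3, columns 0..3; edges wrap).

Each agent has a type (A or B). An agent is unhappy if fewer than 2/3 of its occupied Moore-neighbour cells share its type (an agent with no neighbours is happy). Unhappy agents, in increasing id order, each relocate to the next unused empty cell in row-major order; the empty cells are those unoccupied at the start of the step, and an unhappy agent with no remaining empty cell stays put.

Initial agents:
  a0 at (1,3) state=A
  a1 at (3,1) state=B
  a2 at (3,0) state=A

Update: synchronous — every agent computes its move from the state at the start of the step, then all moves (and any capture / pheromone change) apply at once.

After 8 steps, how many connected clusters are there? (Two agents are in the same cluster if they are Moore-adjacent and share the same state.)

t=1: a0@(1,3):A a1@(0,0):B a2@(0,1):A
t=2: a0@(0,2):A a1@(0,3):B a2@(1,0):A
t=3: a0@(0,0):A a1@(0,1):B a2@(1,1):A
t=4: a0@(0,2):A a1@(0,3):B a2@(1,0):A
t=5: a0@(0,0):A a1@(0,1):B a2@(1,1):A
t=6: a0@(0,2):A a1@(0,3):B a2@(1,0):A
t=7: a0@(0,0):A a1@(0,1):B a2@(1,1):A
t=8: a0@(0,2):A a1@(0,3):B a2@(1,0):A

3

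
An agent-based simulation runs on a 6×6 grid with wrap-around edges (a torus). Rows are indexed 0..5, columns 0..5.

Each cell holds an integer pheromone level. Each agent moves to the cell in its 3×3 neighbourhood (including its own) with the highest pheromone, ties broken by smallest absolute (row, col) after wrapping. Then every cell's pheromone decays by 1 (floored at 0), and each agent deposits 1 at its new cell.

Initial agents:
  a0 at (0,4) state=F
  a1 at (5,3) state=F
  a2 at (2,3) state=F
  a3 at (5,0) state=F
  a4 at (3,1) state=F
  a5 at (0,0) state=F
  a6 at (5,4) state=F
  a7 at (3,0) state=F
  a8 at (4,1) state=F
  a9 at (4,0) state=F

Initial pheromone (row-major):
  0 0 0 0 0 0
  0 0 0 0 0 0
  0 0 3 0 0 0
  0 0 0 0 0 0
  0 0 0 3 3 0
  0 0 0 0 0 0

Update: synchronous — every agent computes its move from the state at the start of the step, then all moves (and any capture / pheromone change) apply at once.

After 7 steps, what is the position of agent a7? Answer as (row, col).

t=1: a0@(0,3) a1@(4,3) a2@(2,2) a3@(0,0) a4@(2,2) a5@(0,0) a6@(4,3) a7@(2,0) a8@(3,0) a9@(3,0) | pheromone: 2 0 0 1 0 0 / 0 0 0 0 0 0 / 1 0 4 0 0 0 / 2 0 0 0 0 0 / 0 0 0 4 2 0 / 0 0 0 0 0 0
t=2: a0@(0,3) a1@(4,3) a2@(2,2) a3@(0,0) a4@(2,2) a5@(0,0) a6@(4,3) a7@(3,0) a8@(3,0) a9@(3,0) | pheromone: 3 0 0 1 0 0 / 0 0 0 0 0 0 / 0 0 5 0 0 0 / 4 0 0 0 0 0 / 0 0 0 5 1 0 / 0 0 0 0 0 0
t=3: a0@(0,3) a1@(4,3) a2@(2,2) a3@(0,0) a4@(2,2) a5@(0,0) a6@(4,3) a7@(3,0) a8@(3,0) a9@(3,0) | pheromone: 4 0 0 1 0 0 / 0 0 0 0 0 0 / 0 0 6 0 0 0 / 6 0 0 0 0 0 / 0 0 0 6 0 0 / 0 0 0 0 0 0
t=4: a0@(0,3) a1@(4,3) a2@(2,2) a3@(0,0) a4@(2,2) a5@(0,0) a6@(4,3) a7@(3,0) a8@(3,0) a9@(3,0) | pheromone: 5 0 0 1 0 0 / 0 0 0 0 0 0 / 0 0 7 0 0 0 / 8 0 0 0 0 0 / 0 0 0 7 0 0 / 0 0 0 0 0 0
t=5: a0@(0,3) a1@(4,3) a2@(2,2) a3@(0,0) a4@(2,2) a5@(0,0) a6@(4,3) a7@(3,0) a8@(3,0) a9@(3,0) | pheromone: 6 0 0 1 0 0 / 0 0 0 0 0 0 / 0 0 8 0 0 0 / 10 0 0 0 0 0 / 0 0 0 8 0 0 / 0 0 0 0 0 0
t=6: a0@(0,3) a1@(4,3) a2@(2,2) a3@(0,0) a4@(2,2) a5@(0,0) a6@(4,3) a7@(3,0) a8@(3,0) a9@(3,0) | pheromone: 7 0 0 1 0 0 / 0 0 0 0 0 0 / 0 0 9 0 0 0 / 12 0 0 0 0 0 / 0 0 0 9 0 0 / 0 0 0 0 0 0
t=7: a0@(0,3) a1@(4,3) a2@(2,2) a3@(0,0) a4@(2,2) a5@(0,0) a6@(4,3) a7@(3,0) a8@(3,0) a9@(3,0) | pheromone: 8 0 0 1 0 0 / 0 0 0 0 0 0 / 0 0 10 0 0 0 / 14 0 0 0 0 0 / 0 0 0 10 0 0 / 0 0 0 0 0 0

(3, 0)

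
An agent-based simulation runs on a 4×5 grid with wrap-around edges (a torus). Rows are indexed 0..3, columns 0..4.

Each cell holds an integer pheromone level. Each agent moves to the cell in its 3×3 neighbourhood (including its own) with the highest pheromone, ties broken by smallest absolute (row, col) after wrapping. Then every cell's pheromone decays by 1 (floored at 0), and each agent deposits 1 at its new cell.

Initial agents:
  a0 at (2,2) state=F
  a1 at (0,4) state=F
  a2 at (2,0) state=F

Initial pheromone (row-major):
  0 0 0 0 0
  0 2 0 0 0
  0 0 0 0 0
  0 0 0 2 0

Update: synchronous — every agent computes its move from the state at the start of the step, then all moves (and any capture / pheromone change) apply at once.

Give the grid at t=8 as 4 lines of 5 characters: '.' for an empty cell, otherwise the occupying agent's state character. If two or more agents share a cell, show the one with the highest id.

t=1: a0@(1,1) a1@(3,3) a2@(1,1) | pheromone: 0 0 0 0 0 / 0 3 0 0 0 / 0 0 0 0 0 / 0 0 0 2 0
t=2: a0@(1,1) a1@(3,3) a2@(1,1) | pheromone: 0 0 0 0 0 / 0 4 0 0 0 / 0 0 0 0 0 / 0 0 0 2 0
t=3: a0@(1,1) a1@(3,3) a2@(1,1) | pheromone: 0 0 0 0 0 / 0 5 0 0 0 / 0 0 0 0 0 / 0 0 0 2 0
t=4: a0@(1,1) a1@(3,3) a2@(1,1) | pheromone: 0 0 0 0 0 / 0 6 0 0 0 / 0 0 0 0 0 / 0 0 0 2 0
t=5: a0@(1,1) a1@(3,3) a2@(1,1) | pheromone: 0 0 0 0 0 / 0 7 0 0 0 / 0 0 0 0 0 / 0 0 0 2 0
t=6: a0@(1,1) a1@(3,3) a2@(1,1) | pheromone: 0 0 0 0 0 / 0 8 0 0 0 / 0 0 0 0 0 / 0 0 0 2 0
t=7: a0@(1,1) a1@(3,3) a2@(1,1) | pheromone: 0 0 0 0 0 / 0 9 0 0 0 / 0 0 0 0 0 / 0 0 0 2 0
t=8: a0@(1,1) a1@(3,3) a2@(1,1) | pheromone: 0 0 0 0 0 / 0 10 0 0 0 / 0 0 0 0 0 / 0 0 0 2 0

.....
.F...
.....
...F.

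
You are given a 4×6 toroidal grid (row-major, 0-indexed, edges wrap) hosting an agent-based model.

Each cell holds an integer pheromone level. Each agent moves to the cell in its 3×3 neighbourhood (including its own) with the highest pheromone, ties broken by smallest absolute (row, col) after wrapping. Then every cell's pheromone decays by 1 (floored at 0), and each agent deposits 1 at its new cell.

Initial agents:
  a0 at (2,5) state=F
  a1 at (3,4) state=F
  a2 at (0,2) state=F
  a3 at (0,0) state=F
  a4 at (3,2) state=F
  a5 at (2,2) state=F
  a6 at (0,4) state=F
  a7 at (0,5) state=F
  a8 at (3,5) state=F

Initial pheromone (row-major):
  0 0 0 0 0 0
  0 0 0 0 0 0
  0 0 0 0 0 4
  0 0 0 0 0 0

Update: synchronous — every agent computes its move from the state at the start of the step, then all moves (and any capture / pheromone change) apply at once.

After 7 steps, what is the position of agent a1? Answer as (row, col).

t=1: a0@(2,5) a1@(2,5) a2@(0,1) a3@(0,0) a4@(0,1) a5@(1,1) a6@(0,3) a7@(0,0) a8@(2,5) | pheromone: 2 2 0 1 0 0 / 0 1 0 0 0 0 / 0 0 0 0 0 6 / 0 0 0 0 0 0
t=2: a0@(2,5) a1@(2,5) a2@(0,0) a3@(0,0) a4@(0,0) a5@(0,0) a6@(0,3) a7@(0,0) a8@(2,5) | pheromone: 6 1 0 1 0 0 / 0 0 0 0 0 0 / 0 0 0 0 0 8 / 0 0 0 0 0 0
t=3: a0@(2,5) a1@(2,5) a2@(0,0) a3@(0,0) a4@(0,0) a5@(0,0) a6@(0,3) a7@(0,0) a8@(2,5) | pheromone: 10 0 0 1 0 0 / 0 0 0 0 0 0 / 0 0 0 0 0 10 / 0 0 0 0 0 0
t=4: a0@(2,5) a1@(2,5) a2@(0,0) a3@(0,0) a4@(0,0) a5@(0,0) a6@(0,3) a7@(0,0) a8@(2,5) | pheromone: 14 0 0 1 0 0 / 0 0 0 0 0 0 / 0 0 0 0 0 12 / 0 0 0 0 0 0
t=5: a0@(2,5) a1@(2,5) a2@(0,0) a3@(0,0) a4@(0,0) a5@(0,0) a6@(0,3) a7@(0,0) a8@(2,5) | pheromone: 18 0 0 1 0 0 / 0 0 0 0 0 0 / 0 0 0 0 0 14 / 0 0 0 0 0 0
t=6: a0@(2,5) a1@(2,5) a2@(0,0) a3@(0,0) a4@(0,0) a5@(0,0) a6@(0,3) a7@(0,0) a8@(2,5) | pheromone: 22 0 0 1 0 0 / 0 0 0 0 0 0 / 0 0 0 0 0 16 / 0 0 0 0 0 0
t=7: a0@(2,5) a1@(2,5) a2@(0,0) a3@(0,0) a4@(0,0) a5@(0,0) a6@(0,3) a7@(0,0) a8@(2,5) | pheromone: 26 0 0 1 0 0 / 0 0 0 0 0 0 / 0 0 0 0 0 18 / 0 0 0 0 0 0

(2, 5)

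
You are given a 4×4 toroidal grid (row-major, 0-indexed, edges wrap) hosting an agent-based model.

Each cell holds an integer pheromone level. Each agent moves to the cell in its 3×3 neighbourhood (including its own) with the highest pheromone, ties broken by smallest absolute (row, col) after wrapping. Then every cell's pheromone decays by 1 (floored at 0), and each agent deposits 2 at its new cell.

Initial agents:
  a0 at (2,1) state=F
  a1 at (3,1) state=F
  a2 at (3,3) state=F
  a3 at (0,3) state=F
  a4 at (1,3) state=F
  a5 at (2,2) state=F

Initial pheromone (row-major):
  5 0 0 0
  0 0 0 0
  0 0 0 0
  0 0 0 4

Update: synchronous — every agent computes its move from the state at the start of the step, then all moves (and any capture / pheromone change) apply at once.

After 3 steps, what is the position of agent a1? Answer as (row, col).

t=1: a0@(1,0) a1@(0,0) a2@(0,0) a3@(0,0) a4@(0,0) a5@(3,3) | pheromone: 12 0 0 0 / 2 0 0 0 / 0 0 0 0 / 0 0 0 5
t=2: a0@(0,0) a1@(0,0) a2@(0,0) a3@(0,0) a4@(0,0) a5@(0,0) | pheromone: 23 0 0 0 / 1 0 0 0 / 0 0 0 0 / 0 0 0 4
t=3: a0@(0,0) a1@(0,0) a2@(0,0) a3@(0,0) a4@(0,0) a5@(0,0) | pheromone: 34 0 0 0 / 0 0 0 0 / 0 0 0 0 / 0 0 0 3

(0, 0)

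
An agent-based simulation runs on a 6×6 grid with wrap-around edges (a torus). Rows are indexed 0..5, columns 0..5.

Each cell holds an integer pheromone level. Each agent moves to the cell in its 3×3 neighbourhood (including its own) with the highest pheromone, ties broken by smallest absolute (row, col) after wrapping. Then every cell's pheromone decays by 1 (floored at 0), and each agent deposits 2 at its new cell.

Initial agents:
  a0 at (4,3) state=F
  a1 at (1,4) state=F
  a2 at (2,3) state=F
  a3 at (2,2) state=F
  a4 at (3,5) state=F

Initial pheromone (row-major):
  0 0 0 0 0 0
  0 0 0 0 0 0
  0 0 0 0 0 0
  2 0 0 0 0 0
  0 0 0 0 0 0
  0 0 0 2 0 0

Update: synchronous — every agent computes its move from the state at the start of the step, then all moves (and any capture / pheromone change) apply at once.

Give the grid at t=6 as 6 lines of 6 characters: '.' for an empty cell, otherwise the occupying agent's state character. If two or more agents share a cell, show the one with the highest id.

t=1: a0@(5,3) a1@(0,3) a2@(1,2) a3@(1,1) a4@(3,0) | pheromone: 0 0 0 2 0 0 / 0 2 2 0 0 0 / 0 0 0 0 0 0 / 3 0 0 0 0 0 / 0 0 0 0 0 0 / 0 0 0 3 0 0
t=2: a0@(5,3) a1@(5,3) a2@(0,3) a3@(1,1) a4@(3,0) | pheromone: 0 0 0 3 0 0 / 0 3 1 0 0 0 / 0 0 0 0 0 0 / 4 0 0 0 0 0 / 0 0 0 0 0 0 / 0 0 0 6 0 0
t=3: a0@(5,3) a1@(5,3) a2@(5,3) a3@(1,1) a4@(3,0) | pheromone: 0 0 0 2 0 0 / 0 4 0 0 0 0 / 0 0 0 0 0 0 / 5 0 0 0 0 0 / 0 0 0 0 0 0 / 0 0 0 11 0 0
t=4: a0@(5,3) a1@(5,3) a2@(5,3) a3@(1,1) a4@(3,0) | pheromone: 0 0 0 1 0 0 / 0 5 0 0 0 0 / 0 0 0 0 0 0 / 6 0 0 0 0 0 / 0 0 0 0 0 0 / 0 0 0 16 0 0
t=5: a0@(5,3) a1@(5,3) a2@(5,3) a3@(1,1) a4@(3,0) | pheromone: 0 0 0 0 0 0 / 0 6 0 0 0 0 / 0 0 0 0 0 0 / 7 0 0 0 0 0 / 0 0 0 0 0 0 / 0 0 0 21 0 0
t=6: a0@(5,3) a1@(5,3) a2@(5,3) a3@(1,1) a4@(3,0) | pheromone: 0 0 0 0 0 0 / 0 7 0 0 0 0 / 0 0 0 0 0 0 / 8 0 0 0 0 0 / 0 0 0 0 0 0 / 0 0 0 26 0 0

......
.F....
......
F.....
......
...F..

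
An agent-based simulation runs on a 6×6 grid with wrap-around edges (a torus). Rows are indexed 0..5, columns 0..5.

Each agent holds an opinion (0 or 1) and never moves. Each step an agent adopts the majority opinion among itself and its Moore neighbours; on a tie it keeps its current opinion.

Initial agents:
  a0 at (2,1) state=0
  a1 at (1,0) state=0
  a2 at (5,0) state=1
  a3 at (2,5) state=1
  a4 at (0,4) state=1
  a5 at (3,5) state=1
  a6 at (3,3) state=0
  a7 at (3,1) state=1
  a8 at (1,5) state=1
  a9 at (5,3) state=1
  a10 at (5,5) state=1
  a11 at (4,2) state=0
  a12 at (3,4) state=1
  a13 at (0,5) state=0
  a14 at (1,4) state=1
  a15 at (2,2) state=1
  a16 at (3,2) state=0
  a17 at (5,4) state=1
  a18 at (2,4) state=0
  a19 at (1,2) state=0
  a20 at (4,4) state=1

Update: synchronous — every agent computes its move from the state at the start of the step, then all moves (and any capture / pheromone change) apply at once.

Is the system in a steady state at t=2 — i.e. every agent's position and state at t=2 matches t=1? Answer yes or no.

t=1: a0@(2,1):0 a1@(1,0):0 a2@(5,0):1 a3@(2,5):1 a4@(0,4):1 a5@(3,5):1 a6@(3,3):0 a7@(3,1):0 a8@(1,5):1 a9@(5,3):1 a10@(5,5):1 a11@(4,2):0 a12@(3,4):1 a13@(0,5):1 a14@(1,4):1 a15@(2,2):0 a16@(3,2):0 a17@(5,4):1 a18@(2,4):1 a19@(1,2):0 a20@(4,4):1
t=2: a0@(2,1):0 a1@(1,0):1 a2@(5,0):1 a3@(2,5):1 a4@(0,4):1 a5@(3,5):1 a6@(3,3):0 a7@(3,1):0 a8@(1,5):1 a9@(5,3):1 a10@(5,5):1 a11@(4,2):0 a12@(3,4):1 a13@(0,5):1 a14@(1,4):1 a15@(2,2):0 a16@(3,2):0 a17@(5,4):1 a18@(2,4):1 a19@(1,2):0 a20@(4,4):1

no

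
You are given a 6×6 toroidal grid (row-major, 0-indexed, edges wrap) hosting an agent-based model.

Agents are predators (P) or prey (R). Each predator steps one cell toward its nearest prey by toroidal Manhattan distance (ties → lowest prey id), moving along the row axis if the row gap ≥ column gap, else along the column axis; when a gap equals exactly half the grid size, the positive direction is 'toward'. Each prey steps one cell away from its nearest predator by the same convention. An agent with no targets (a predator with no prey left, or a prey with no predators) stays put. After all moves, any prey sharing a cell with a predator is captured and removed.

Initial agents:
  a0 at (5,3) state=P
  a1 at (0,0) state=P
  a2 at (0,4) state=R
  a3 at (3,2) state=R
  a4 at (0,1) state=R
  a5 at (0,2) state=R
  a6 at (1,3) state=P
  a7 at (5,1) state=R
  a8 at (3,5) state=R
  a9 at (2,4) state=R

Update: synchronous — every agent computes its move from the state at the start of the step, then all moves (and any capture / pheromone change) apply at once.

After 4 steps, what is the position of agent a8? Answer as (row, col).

t=1: a0@(0,3):P a1@(0,1):P a2@(1,4):R a3@(2,2):R a4@(0,2):R a5@(1,2):R a6@(0,3):P a7@(5,0):R a8@(2,5):R a9@(3,4):R
t=2: a0@(0,2):P a1@(0,2):P a2@(2,4):R a3@(3,2):R a4@(0,1):R a5@(2,2):R a6@(0,2):P a7@(4,0):R a8@(3,5):R a9@(2,4):R
t=3: a0@(0,1):P a1@(0,1):P a2@(3,4):R a3@(2,2):R a4@(0,0):R a5@(3,2):R a6@(0,1):P a7@(3,0):R a8@(2,5):R a9@(3,4):R
t=4: a0@(0,0):P a1@(0,0):P a2@(2,4):R a3@(3,2):R a4@(0,5):R a5@(2,2):R a6@(0,0):P a7@(2,0):R a8@(3,5):R a9@(2,4):R

(3, 5)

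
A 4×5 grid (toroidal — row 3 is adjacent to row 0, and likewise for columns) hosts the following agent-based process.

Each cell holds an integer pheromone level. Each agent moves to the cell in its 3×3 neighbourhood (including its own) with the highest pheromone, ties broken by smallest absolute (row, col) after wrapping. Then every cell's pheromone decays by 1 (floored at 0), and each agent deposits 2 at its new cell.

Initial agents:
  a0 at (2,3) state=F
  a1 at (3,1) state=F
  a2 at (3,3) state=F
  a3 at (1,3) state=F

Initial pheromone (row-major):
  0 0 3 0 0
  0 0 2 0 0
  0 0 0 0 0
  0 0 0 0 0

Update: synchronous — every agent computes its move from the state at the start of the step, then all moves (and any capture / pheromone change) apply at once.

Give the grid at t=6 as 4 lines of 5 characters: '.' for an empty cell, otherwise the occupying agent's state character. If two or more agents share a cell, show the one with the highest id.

..F..
.....
.....
.....

t=1: a0@(1,2) a1@(0,2) a2@(0,2) a3@(0,2) | pheromone: 0 0 8 0 0 / 0 0 3 0 0 / 0 0 0 0 0 / 0 0 0 0 0
t=2: a0@(0,2) a1@(0,2) a2@(0,2) a3@(0,2) | pheromone: 0 0 15 0 0 / 0 0 2 0 0 / 0 0 0 0 0 / 0 0 0 0 0
t=3: a0@(0,2) a1@(0,2) a2@(0,2) a3@(0,2) | pheromone: 0 0 22 0 0 / 0 0 1 0 0 / 0 0 0 0 0 / 0 0 0 0 0
t=4: a0@(0,2) a1@(0,2) a2@(0,2) a3@(0,2) | pheromone: 0 0 29 0 0 / 0 0 0 0 0 / 0 0 0 0 0 / 0 0 0 0 0
t=5: a0@(0,2) a1@(0,2) a2@(0,2) a3@(0,2) | pheromone: 0 0 36 0 0 / 0 0 0 0 0 / 0 0 0 0 0 / 0 0 0 0 0
t=6: a0@(0,2) a1@(0,2) a2@(0,2) a3@(0,2) | pheromone: 0 0 43 0 0 / 0 0 0 0 0 / 0 0 0 0 0 / 0 0 0 0 0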